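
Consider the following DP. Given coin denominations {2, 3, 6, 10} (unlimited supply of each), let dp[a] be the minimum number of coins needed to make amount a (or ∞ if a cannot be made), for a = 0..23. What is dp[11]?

3

 a  0  1  2  3  4  5  6  7  8  9 10 11 12 13 14 15 16 17 18 19 20 21 22 23
dp  0  -  1  1  2  2  1  3  2  2  1  3  2  2  3  3  2  4  3  3  2  4  3  3
(- denotes ∞ / unreachable)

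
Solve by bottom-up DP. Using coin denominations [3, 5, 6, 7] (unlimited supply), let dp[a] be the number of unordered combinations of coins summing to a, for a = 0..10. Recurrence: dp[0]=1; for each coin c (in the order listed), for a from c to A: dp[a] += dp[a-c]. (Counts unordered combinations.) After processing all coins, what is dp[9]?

2

after  coin     0     1     2     3     4     5     6     7     8     9    10
          3     1     0     0     1     0     0     1     0     0     1     0
          5     1     0     0     1     0     1     1     0     1     1     1
          6     1     0     0     1     0     1     2     0     1     2     1
          7     1     0     0     1     0     1     2     1     1     2     2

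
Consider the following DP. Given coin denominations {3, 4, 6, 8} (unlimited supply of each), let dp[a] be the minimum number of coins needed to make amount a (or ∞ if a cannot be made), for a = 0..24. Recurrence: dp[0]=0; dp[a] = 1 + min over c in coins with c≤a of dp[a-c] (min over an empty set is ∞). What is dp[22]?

 a  0  1  2  3  4  5  6  7  8  9 10 11 12 13 14 15 16 17 18 19 20 21 22 23 24
dp  0  -  -  1  1  -  1  2  1  2  2  2  2  3  2  3  2  3  3  3  3  4  3  4  3
(- denotes ∞ / unreachable)

3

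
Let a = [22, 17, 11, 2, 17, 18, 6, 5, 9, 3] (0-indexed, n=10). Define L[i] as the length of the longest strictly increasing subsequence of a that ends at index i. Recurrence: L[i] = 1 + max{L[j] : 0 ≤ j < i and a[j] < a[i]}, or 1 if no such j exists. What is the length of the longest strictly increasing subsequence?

3

   i    0    1    2    3    4    5    6    7    8    9
a[i]   22   17   11    2   17   18    6    5    9    3
L[i]    1    1    1    1    2    3    2    2    3    2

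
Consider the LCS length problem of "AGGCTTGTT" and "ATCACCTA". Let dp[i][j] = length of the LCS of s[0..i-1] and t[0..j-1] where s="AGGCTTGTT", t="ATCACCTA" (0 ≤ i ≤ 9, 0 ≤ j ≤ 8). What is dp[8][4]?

   ''  A  T  C  A  C  C  T  A
''  0  0  0  0  0  0  0  0  0
 A  0  1  1  1  1  1  1  1  1
 G  0  1  1  1  1  1  1  1  1
 G  0  1  1  1  1  1  1  1  1
 C  0  1  1  2  2  2  2  2  2
 T  0  1  2  2  2  2  2  3  3
 T  0  1  2  2  2  2  2  3  3
 G  0  1  2  2  2  2  2  3  3
 T  0  1  2  2  2  2  2  3  3
 T  0  1  2  2  2  2  2  3  3

2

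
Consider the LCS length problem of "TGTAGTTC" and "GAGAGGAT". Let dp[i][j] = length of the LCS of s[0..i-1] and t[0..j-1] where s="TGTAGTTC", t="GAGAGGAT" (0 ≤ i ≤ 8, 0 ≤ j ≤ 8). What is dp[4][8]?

   ''  G  A  G  A  G  G  A  T
''  0  0  0  0  0  0  0  0  0
 T  0  0  0  0  0  0  0  0  1
 G  0  1  1  1  1  1  1  1  1
 T  0  1  1  1  1  1  1  1  2
 A  0  1  2  2  2  2  2  2  2
 G  0  1  2  3  3  3  3  3  3
 T  0  1  2  3  3  3  3  3  4
 T  0  1  2  3  3  3  3  3  4
 C  0  1  2  3  3  3  3  3  4

2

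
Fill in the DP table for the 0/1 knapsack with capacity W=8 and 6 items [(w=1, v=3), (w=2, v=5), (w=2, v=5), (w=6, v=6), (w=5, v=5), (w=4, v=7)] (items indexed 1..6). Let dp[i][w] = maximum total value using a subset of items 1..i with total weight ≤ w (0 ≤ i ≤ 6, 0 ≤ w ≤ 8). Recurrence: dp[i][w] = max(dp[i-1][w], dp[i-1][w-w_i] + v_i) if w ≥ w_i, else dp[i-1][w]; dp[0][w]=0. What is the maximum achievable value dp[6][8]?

17

i\w   0   1   2   3   4   5   6   7   8
  0   0   0   0   0   0   0   0   0   0
  1   0   3   3   3   3   3   3   3   3
  2   0   3   5   8   8   8   8   8   8
  3   0   3   5   8  10  13  13  13  13
  4   0   3   5   8  10  13  13  13  13
  5   0   3   5   8  10  13  13  13  13
  6   0   3   5   8  10  13  13  15  17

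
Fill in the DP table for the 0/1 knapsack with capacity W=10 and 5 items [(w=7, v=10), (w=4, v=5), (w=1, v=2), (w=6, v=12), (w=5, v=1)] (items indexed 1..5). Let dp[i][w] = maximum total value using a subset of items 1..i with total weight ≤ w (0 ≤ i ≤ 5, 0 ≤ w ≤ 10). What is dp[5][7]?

14

i\w   0   1   2   3   4   5   6   7   8   9  10
  0   0   0   0   0   0   0   0   0   0   0   0
  1   0   0   0   0   0   0   0  10  10  10  10
  2   0   0   0   0   5   5   5  10  10  10  10
  3   0   2   2   2   5   7   7  10  12  12  12
  4   0   2   2   2   5   7  12  14  14  14  17
  5   0   2   2   2   5   7  12  14  14  14  17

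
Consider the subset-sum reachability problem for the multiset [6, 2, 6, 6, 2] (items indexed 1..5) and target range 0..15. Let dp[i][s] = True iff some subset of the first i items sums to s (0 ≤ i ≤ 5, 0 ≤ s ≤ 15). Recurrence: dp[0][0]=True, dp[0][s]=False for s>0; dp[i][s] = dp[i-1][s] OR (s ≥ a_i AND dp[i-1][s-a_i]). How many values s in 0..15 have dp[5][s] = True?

8

i\s   0   1   2   3   4   5   6   7   8   9  10  11  12  13  14  15
  0   T   F   F   F   F   F   F   F   F   F   F   F   F   F   F   F
  1   T   F   F   F   F   F   T   F   F   F   F   F   F   F   F   F
  2   T   F   T   F   F   F   T   F   T   F   F   F   F   F   F   F
  3   T   F   T   F   F   F   T   F   T   F   F   F   T   F   T   F
  4   T   F   T   F   F   F   T   F   T   F   F   F   T   F   T   F
  5   T   F   T   F   T   F   T   F   T   F   T   F   T   F   T   F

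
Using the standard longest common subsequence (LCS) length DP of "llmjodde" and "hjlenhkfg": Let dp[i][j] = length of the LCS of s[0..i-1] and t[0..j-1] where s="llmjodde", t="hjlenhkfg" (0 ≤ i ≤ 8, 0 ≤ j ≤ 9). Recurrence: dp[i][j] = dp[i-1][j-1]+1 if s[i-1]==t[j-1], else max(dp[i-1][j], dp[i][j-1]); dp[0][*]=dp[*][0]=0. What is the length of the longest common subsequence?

   ''  h  j  l  e  n  h  k  f  g
''  0  0  0  0  0  0  0  0  0  0
 l  0  0  0  1  1  1  1  1  1  1
 l  0  0  0  1  1  1  1  1  1  1
 m  0  0  0  1  1  1  1  1  1  1
 j  0  0  1  1  1  1  1  1  1  1
 o  0  0  1  1  1  1  1  1  1  1
 d  0  0  1  1  1  1  1  1  1  1
 d  0  0  1  1  1  1  1  1  1  1
 e  0  0  1  1  2  2  2  2  2  2

2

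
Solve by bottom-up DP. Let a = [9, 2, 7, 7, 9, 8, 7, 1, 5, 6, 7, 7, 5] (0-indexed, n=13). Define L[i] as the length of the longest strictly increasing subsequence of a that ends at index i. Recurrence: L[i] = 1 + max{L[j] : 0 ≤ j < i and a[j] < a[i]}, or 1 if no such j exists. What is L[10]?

4

   i    0    1    2    3    4    5    6    7    8    9   10   11   12
a[i]    9    2    7    7    9    8    7    1    5    6    7    7    5
L[i]    1    1    2    2    3    3    2    1    2    3    4    4    2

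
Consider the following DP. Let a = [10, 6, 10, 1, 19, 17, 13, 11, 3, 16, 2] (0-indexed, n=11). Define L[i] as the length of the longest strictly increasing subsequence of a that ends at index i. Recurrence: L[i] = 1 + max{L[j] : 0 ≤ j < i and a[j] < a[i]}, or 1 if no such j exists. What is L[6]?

3

   i    0    1    2    3    4    5    6    7    8    9   10
a[i]   10    6   10    1   19   17   13   11    3   16    2
L[i]    1    1    2    1    3    3    3    3    2    4    2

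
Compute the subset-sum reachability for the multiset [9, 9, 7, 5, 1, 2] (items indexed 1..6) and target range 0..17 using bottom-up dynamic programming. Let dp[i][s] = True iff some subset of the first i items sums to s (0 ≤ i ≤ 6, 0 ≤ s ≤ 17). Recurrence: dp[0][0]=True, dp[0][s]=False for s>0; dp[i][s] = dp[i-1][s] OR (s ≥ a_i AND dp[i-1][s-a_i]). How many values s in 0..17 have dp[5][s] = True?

i\s   0   1   2   3   4   5   6   7   8   9  10  11  12  13  14  15  16  17
  0   T   F   F   F   F   F   F   F   F   F   F   F   F   F   F   F   F   F
  1   T   F   F   F   F   F   F   F   F   T   F   F   F   F   F   F   F   F
  2   T   F   F   F   F   F   F   F   F   T   F   F   F   F   F   F   F   F
  3   T   F   F   F   F   F   F   T   F   T   F   F   F   F   F   F   T   F
  4   T   F   F   F   F   T   F   T   F   T   F   F   T   F   T   F   T   F
  5   T   T   F   F   F   T   T   T   T   T   T   F   T   T   T   T   T   T
  6   T   T   T   T   F   T   T   T   T   T   T   T   T   T   T   T   T   T

14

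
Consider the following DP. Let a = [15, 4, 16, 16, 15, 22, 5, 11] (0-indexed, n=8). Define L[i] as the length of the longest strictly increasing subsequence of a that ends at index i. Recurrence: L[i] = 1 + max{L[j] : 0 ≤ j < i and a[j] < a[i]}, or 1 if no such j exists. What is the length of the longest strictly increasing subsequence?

3

   i    0    1    2    3    4    5    6    7
a[i]   15    4   16   16   15   22    5   11
L[i]    1    1    2    2    2    3    2    3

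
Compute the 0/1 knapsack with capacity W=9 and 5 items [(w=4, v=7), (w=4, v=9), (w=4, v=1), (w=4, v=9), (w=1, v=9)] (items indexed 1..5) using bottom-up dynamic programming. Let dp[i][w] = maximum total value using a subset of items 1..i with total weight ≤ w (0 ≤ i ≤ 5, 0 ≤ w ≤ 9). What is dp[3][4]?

i\w   0   1   2   3   4   5   6   7   8   9
  0   0   0   0   0   0   0   0   0   0   0
  1   0   0   0   0   7   7   7   7   7   7
  2   0   0   0   0   9   9   9   9  16  16
  3   0   0   0   0   9   9   9   9  16  16
  4   0   0   0   0   9   9   9   9  18  18
  5   0   9   9   9   9  18  18  18  18  27

9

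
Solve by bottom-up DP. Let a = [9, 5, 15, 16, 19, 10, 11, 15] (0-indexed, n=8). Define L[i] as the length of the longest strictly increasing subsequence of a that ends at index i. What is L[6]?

   i    0    1    2    3    4    5    6    7
a[i]    9    5   15   16   19   10   11   15
L[i]    1    1    2    3    4    2    3    4

3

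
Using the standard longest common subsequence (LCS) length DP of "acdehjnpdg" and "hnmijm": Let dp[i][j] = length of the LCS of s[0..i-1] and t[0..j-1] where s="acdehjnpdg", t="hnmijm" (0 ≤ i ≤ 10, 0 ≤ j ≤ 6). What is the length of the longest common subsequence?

2

   ''  h  n  m  i  j  m
''  0  0  0  0  0  0  0
 a  0  0  0  0  0  0  0
 c  0  0  0  0  0  0  0
 d  0  0  0  0  0  0  0
 e  0  0  0  0  0  0  0
 h  0  1  1  1  1  1  1
 j  0  1  1  1  1  2  2
 n  0  1  2  2  2  2  2
 p  0  1  2  2  2  2  2
 d  0  1  2  2  2  2  2
 g  0  1  2  2  2  2  2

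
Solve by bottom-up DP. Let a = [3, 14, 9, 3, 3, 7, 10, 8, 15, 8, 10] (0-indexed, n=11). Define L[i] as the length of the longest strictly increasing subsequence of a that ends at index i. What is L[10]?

   i    0    1    2    3    4    5    6    7    8    9   10
a[i]    3   14    9    3    3    7   10    8   15    8   10
L[i]    1    2    2    1    1    2    3    3    4    3    4

4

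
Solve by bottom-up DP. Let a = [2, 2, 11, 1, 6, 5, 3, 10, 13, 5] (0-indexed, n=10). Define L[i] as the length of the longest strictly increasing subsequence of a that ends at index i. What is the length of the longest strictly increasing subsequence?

4

   i    0    1    2    3    4    5    6    7    8    9
a[i]    2    2   11    1    6    5    3   10   13    5
L[i]    1    1    2    1    2    2    2    3    4    3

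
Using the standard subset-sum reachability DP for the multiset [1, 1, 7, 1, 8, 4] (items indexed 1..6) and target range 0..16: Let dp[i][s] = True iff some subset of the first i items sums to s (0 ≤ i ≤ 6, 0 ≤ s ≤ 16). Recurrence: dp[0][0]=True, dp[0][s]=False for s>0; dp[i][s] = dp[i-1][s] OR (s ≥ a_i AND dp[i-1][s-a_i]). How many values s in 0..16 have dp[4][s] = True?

i\s   0   1   2   3   4   5   6   7   8   9  10  11  12  13  14  15  16
  0   T   F   F   F   F   F   F   F   F   F   F   F   F   F   F   F   F
  1   T   T   F   F   F   F   F   F   F   F   F   F   F   F   F   F   F
  2   T   T   T   F   F   F   F   F   F   F   F   F   F   F   F   F   F
  3   T   T   T   F   F   F   F   T   T   T   F   F   F   F   F   F   F
  4   T   T   T   T   F   F   F   T   T   T   T   F   F   F   F   F   F
  5   T   T   T   T   F   F   F   T   T   T   T   T   F   F   F   T   T
  6   T   T   T   T   T   T   T   T   T   T   T   T   T   T   T   T   T

8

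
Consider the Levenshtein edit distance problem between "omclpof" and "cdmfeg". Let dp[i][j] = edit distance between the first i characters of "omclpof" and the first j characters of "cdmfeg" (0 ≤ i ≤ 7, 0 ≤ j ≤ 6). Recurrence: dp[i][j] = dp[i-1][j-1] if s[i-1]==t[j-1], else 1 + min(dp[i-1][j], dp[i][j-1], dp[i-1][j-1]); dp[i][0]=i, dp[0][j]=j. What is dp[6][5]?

6

   ''  c  d  m  f  e  g
''  0  1  2  3  4  5  6
 o  1  1  2  3  4  5  6
 m  2  2  2  2  3  4  5
 c  3  2  3  3  3  4  5
 l  4  3  3  4  4  4  5
 p  5  4  4  4  5  5  5
 o  6  5  5  5  5  6  6
 f  7  6  6  6  5  6  7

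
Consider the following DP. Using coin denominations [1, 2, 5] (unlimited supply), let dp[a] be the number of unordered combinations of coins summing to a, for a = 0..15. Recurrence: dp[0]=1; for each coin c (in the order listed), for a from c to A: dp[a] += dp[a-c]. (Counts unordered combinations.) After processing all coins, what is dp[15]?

after  coin     0     1     2     3     4     5     6     7     8     9    10    11    12    13    14    15
          1     1     1     1     1     1     1     1     1     1     1     1     1     1     1     1     1
          2     1     1     2     2     3     3     4     4     5     5     6     6     7     7     8     8
          5     1     1     2     2     3     4     5     6     7     8    10    11    13    14    16    18

18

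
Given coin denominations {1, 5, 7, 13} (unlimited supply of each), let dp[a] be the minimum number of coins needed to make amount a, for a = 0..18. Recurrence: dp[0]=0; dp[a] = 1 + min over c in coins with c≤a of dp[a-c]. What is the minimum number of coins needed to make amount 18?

2

 a  0  1  2  3  4  5  6  7  8  9 10 11 12 13 14 15 16 17 18
dp  0  1  2  3  4  1  2  1  2  3  2  3  2  1  2  3  4  3  2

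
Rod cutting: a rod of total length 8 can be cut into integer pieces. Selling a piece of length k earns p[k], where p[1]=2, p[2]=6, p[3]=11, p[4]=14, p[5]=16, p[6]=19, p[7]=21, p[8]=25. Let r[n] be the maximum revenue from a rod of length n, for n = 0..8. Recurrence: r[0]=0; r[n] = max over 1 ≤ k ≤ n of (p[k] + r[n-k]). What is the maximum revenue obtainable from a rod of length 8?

28

   n    0    1    2    3    4    5    6    7    8
r[n]    0    2    6   11   14   17   22   25   28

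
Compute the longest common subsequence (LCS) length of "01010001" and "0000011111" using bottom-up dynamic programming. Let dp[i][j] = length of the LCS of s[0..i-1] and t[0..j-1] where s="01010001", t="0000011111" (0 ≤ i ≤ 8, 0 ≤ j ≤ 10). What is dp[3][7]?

2

   ''  0  0  0  0  0  1  1  1  1  1
''  0  0  0  0  0  0  0  0  0  0  0
 0  0  1  1  1  1  1  1  1  1  1  1
 1  0  1  1  1  1  1  2  2  2  2  2
 0  0  1  2  2  2  2  2  2  2  2  2
 1  0  1  2  2  2  2  3  3  3  3  3
 0  0  1  2  3  3  3  3  3  3  3  3
 0  0  1  2  3  4  4  4  4  4  4  4
 0  0  1  2  3  4  5  5  5  5  5  5
 1  0  1  2  3  4  5  6  6  6  6  6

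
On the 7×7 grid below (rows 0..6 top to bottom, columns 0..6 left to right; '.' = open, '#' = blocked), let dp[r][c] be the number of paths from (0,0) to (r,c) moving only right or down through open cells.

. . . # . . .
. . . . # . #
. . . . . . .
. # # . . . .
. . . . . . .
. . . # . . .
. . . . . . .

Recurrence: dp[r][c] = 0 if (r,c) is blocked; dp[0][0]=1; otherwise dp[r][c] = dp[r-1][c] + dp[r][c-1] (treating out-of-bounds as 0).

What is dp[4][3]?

r\c   0   1   2   3   4   5   6
  0   1   1   1   0   0   0   0
  1   1   2   3   3   0   0   0
  2   1   3   6   9   9   9   9
  3   1   0   0   9  18  27  36
  4   1   1   1  10  28  55  91
  5   1   2   3   0  28  83 174
  6   1   3   6   6  34 117 291

10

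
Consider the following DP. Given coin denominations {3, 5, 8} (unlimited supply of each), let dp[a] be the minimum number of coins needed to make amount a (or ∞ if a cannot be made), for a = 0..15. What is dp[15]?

3

 a  0  1  2  3  4  5  6  7  8  9 10 11 12 13 14 15
dp  0  -  -  1  -  1  2  -  1  3  2  2  4  2  3  3
(- denotes ∞ / unreachable)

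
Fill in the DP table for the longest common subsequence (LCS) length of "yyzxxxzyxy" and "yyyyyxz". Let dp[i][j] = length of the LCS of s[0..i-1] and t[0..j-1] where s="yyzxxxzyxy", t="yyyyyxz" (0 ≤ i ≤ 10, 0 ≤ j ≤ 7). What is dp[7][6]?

3

   ''  y  y  y  y  y  x  z
''  0  0  0  0  0  0  0  0
 y  0  1  1  1  1  1  1  1
 y  0  1  2  2  2  2  2  2
 z  0  1  2  2  2  2  2  3
 x  0  1  2  2  2  2  3  3
 x  0  1  2  2  2  2  3  3
 x  0  1  2  2  2  2  3  3
 z  0  1  2  2  2  2  3  4
 y  0  1  2  3  3  3  3  4
 x  0  1  2  3  3  3  4  4
 y  0  1  2  3  4  4  4  4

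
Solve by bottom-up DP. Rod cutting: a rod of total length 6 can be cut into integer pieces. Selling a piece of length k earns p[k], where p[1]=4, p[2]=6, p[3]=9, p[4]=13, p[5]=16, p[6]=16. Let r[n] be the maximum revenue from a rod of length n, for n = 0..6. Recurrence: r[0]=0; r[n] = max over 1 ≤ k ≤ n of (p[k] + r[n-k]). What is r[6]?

24

   n    0    1    2    3    4    5    6
r[n]    0    4    8   12   16   20   24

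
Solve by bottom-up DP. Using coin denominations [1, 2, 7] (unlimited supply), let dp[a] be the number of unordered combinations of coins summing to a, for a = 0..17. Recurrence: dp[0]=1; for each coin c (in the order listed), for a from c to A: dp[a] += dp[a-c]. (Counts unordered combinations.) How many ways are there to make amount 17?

after  coin     0     1     2     3     4     5     6     7     8     9    10    11    12    13    14    15    16    17
          1     1     1     1     1     1     1     1     1     1     1     1     1     1     1     1     1     1     1
          2     1     1     2     2     3     3     4     4     5     5     6     6     7     7     8     8     9     9
          7     1     1     2     2     3     3     4     5     6     7     8     9    10    11    13    14    16    17

17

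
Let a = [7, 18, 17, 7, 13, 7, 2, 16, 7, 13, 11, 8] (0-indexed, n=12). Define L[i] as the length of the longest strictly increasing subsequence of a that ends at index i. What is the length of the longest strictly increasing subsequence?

   i    0    1    2    3    4    5    6    7    8    9   10   11
a[i]    7   18   17    7   13    7    2   16    7   13   11    8
L[i]    1    2    2    1    2    1    1    3    2    3    3    3

3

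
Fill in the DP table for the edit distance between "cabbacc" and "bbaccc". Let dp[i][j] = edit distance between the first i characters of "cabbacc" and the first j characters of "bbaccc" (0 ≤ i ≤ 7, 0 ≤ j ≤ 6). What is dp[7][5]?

2

   ''  b  b  a  c  c  c
''  0  1  2  3  4  5  6
 c  1  1  2  3  3  4  5
 a  2  2  2  2  3  4  5
 b  3  2  2  3  3  4  5
 b  4  3  2  3  4  4  5
 a  5  4  3  2  3  4  5
 c  6  5  4  3  2  3  4
 c  7  6  5  4  3  2  3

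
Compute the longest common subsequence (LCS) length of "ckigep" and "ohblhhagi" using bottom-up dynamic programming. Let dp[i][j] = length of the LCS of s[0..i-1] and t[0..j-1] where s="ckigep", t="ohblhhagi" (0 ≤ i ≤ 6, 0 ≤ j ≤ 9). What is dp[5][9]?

1

   ''  o  h  b  l  h  h  a  g  i
''  0  0  0  0  0  0  0  0  0  0
 c  0  0  0  0  0  0  0  0  0  0
 k  0  0  0  0  0  0  0  0  0  0
 i  0  0  0  0  0  0  0  0  0  1
 g  0  0  0  0  0  0  0  0  1  1
 e  0  0  0  0  0  0  0  0  1  1
 p  0  0  0  0  0  0  0  0  1  1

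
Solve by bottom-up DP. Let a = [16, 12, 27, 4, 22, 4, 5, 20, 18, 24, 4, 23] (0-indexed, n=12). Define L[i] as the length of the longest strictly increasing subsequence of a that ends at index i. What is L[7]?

3

   i    0    1    2    3    4    5    6    7    8    9   10   11
a[i]   16   12   27    4   22    4    5   20   18   24    4   23
L[i]    1    1    2    1    2    1    2    3    3    4    1    4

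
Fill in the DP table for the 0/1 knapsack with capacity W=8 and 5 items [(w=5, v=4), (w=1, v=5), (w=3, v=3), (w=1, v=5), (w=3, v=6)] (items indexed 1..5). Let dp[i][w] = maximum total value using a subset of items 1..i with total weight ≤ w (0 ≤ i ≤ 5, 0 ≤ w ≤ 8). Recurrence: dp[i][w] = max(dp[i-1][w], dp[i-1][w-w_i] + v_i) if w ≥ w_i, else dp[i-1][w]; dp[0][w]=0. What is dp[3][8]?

9

i\w   0   1   2   3   4   5   6   7   8
  0   0   0   0   0   0   0   0   0   0
  1   0   0   0   0   0   4   4   4   4
  2   0   5   5   5   5   5   9   9   9
  3   0   5   5   5   8   8   9   9   9
  4   0   5  10  10  10  13  13  14  14
  5   0   5  10  10  11  16  16  16  19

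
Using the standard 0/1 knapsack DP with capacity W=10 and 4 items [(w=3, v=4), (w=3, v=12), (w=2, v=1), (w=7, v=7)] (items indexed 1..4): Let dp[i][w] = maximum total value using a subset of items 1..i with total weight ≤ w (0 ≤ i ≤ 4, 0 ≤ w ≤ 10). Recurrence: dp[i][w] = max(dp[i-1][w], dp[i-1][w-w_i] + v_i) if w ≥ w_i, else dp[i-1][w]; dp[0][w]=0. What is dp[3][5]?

13

i\w   0   1   2   3   4   5   6   7   8   9  10
  0   0   0   0   0   0   0   0   0   0   0   0
  1   0   0   0   4   4   4   4   4   4   4   4
  2   0   0   0  12  12  12  16  16  16  16  16
  3   0   0   1  12  12  13  16  16  17  17  17
  4   0   0   1  12  12  13  16  16  17  17  19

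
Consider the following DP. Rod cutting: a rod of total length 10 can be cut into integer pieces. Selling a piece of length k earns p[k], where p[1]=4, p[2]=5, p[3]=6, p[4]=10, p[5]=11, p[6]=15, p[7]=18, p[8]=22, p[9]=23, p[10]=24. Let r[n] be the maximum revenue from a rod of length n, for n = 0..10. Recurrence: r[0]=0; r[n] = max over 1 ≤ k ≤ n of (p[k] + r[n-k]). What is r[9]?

36

   n    0    1    2    3    4    5    6    7    8    9   10
r[n]    0    4    8   12   16   20   24   28   32   36   40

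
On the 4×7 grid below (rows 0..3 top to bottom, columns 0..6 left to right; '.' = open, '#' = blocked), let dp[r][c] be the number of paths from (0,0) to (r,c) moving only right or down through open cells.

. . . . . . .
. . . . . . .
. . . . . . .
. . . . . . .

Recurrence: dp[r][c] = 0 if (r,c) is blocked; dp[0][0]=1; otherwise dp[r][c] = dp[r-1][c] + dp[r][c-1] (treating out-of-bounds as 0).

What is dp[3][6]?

84

r\c   0   1   2   3   4   5   6
  0   1   1   1   1   1   1   1
  1   1   2   3   4   5   6   7
  2   1   3   6  10  15  21  28
  3   1   4  10  20  35  56  84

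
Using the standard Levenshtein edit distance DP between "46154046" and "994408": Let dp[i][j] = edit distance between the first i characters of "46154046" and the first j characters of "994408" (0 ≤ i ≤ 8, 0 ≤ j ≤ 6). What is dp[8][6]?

6

   ''  9  9  4  4  0  8
''  0  1  2  3  4  5  6
 4  1  1  2  2  3  4  5
 6  2  2  2  3  3  4  5
 1  3  3  3  3  4  4  5
 5  4  4  4  4  4  5  5
 4  5  5  5  4  4  5  6
 0  6  6  6  5  5  4  5
 4  7  7  7  6  5  5  5
 6  8  8  8  7  6  6  6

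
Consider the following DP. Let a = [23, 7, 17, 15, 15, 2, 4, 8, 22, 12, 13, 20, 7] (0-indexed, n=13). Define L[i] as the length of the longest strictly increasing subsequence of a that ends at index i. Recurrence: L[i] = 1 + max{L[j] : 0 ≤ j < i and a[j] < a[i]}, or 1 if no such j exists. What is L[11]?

   i    0    1    2    3    4    5    6    7    8    9   10   11   12
a[i]   23    7   17   15   15    2    4    8   22   12   13   20    7
L[i]    1    1    2    2    2    1    2    3    4    4    5    6    3

6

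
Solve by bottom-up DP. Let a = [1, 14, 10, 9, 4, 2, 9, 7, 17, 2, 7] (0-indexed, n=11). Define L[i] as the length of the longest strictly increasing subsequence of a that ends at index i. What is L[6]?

3

   i    0    1    2    3    4    5    6    7    8    9   10
a[i]    1   14   10    9    4    2    9    7   17    2    7
L[i]    1    2    2    2    2    2    3    3    4    2    3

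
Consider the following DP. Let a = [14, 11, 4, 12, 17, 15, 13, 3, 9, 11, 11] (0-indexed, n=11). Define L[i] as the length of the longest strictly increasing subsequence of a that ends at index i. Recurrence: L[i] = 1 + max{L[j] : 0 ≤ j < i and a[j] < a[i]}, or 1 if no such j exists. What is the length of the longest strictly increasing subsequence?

   i    0    1    2    3    4    5    6    7    8    9   10
a[i]   14   11    4   12   17   15   13    3    9   11   11
L[i]    1    1    1    2    3    3    3    1    2    3    3

3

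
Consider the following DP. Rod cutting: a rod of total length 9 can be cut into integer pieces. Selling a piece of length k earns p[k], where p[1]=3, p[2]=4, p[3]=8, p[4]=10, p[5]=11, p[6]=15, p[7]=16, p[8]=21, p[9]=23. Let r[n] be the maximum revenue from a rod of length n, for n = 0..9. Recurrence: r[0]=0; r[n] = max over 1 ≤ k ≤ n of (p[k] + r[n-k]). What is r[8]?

   n    0    1    2    3    4    5    6    7    8    9
r[n]    0    3    6    9   12   15   18   21   24   27

24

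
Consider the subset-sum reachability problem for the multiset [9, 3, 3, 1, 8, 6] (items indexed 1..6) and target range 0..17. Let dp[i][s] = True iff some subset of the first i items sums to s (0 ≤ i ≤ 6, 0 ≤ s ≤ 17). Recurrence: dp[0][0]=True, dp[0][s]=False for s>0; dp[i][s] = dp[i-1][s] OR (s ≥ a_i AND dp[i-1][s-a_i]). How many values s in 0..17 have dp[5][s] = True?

16

i\s   0   1   2   3   4   5   6   7   8   9  10  11  12  13  14  15  16  17
  0   T   F   F   F   F   F   F   F   F   F   F   F   F   F   F   F   F   F
  1   T   F   F   F   F   F   F   F   F   T   F   F   F   F   F   F   F   F
  2   T   F   F   T   F   F   F   F   F   T   F   F   T   F   F   F   F   F
  3   T   F   F   T   F   F   T   F   F   T   F   F   T   F   F   T   F   F
  4   T   T   F   T   T   F   T   T   F   T   T   F   T   T   F   T   T   F
  5   T   T   F   T   T   F   T   T   T   T   T   T   T   T   T   T   T   T
  6   T   T   F   T   T   F   T   T   T   T   T   T   T   T   T   T   T   T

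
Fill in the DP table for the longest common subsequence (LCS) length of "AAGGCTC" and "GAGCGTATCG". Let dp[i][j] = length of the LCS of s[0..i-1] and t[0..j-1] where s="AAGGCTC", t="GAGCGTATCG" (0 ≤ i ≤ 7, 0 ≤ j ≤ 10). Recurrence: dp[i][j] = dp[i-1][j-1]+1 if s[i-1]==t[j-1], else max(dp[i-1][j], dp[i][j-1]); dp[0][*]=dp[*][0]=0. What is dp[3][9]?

2

   ''  G  A  G  C  G  T  A  T  C  G
''  0  0  0  0  0  0  0  0  0  0  0
 A  0  0  1  1  1  1  1  1  1  1  1
 A  0  0  1  1  1  1  1  2  2  2  2
 G  0  1  1  2  2  2  2  2  2  2  3
 G  0  1  1  2  2  3  3  3  3  3  3
 C  0  1  1  2  3  3  3  3  3  4  4
 T  0  1  1  2  3  3  4  4  4  4  4
 C  0  1  1  2  3  3  4  4  4  5  5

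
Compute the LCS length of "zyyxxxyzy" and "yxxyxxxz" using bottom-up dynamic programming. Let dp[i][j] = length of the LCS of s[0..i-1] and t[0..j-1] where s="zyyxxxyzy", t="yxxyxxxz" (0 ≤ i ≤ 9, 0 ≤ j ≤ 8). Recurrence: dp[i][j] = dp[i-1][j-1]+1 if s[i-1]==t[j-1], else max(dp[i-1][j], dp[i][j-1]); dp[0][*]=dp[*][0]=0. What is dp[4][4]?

2

   ''  y  x  x  y  x  x  x  z
''  0  0  0  0  0  0  0  0  0
 z  0  0  0  0  0  0  0  0  1
 y  0  1  1  1  1  1  1  1  1
 y  0  1  1  1  2  2  2  2  2
 x  0  1  2  2  2  3  3  3  3
 x  0  1  2  3  3  3  4  4  4
 x  0  1  2  3  3  4  4  5  5
 y  0  1  2  3  4  4  4  5  5
 z  0  1  2  3  4  4  4  5  6
 y  0  1  2  3  4  4  4  5  6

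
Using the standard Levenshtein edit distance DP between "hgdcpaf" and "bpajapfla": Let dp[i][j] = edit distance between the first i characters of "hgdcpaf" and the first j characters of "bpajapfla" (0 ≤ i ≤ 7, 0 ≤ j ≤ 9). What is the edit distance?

   ''  b  p  a  j  a  p  f  l  a
''  0  1  2  3  4  5  6  7  8  9
 h  1  1  2  3  4  5  6  7  8  9
 g  2  2  2  3  4  5  6  7  8  9
 d  3  3  3  3  4  5  6  7  8  9
 c  4  4  4  4  4  5  6  7  8  9
 p  5  5  4  5  5  5  5  6  7  8
 a  6  6  5  4  5  5  6  6  7  7
 f  7  7  6  5  5  6  6  6  7  8

8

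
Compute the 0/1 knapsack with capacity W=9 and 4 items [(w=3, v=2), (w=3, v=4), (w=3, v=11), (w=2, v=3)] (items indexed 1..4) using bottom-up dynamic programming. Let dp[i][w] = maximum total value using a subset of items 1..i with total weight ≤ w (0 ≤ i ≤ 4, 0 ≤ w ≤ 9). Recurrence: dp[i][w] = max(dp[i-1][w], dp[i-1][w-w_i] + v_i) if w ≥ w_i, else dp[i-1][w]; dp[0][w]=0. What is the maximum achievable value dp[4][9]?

i\w   0   1   2   3   4   5   6   7   8   9
  0   0   0   0   0   0   0   0   0   0   0
  1   0   0   0   2   2   2   2   2   2   2
  2   0   0   0   4   4   4   6   6   6   6
  3   0   0   0  11  11  11  15  15  15  17
  4   0   0   3  11  11  14  15  15  18  18

18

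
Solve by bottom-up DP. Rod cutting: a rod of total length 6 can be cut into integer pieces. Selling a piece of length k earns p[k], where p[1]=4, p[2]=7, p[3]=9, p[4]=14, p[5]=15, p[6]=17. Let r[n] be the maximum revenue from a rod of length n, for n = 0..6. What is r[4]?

16

   n    0    1    2    3    4    5    6
r[n]    0    4    8   12   16   20   24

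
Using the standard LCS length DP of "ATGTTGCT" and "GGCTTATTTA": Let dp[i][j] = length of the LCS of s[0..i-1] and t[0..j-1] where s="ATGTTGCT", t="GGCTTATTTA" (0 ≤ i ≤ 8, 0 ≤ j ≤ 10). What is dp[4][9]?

3

   ''  G  G  C  T  T  A  T  T  T  A
''  0  0  0  0  0  0  0  0  0  0  0
 A  0  0  0  0  0  0  1  1  1  1  1
 T  0  0  0  0  1  1  1  2  2  2  2
 G  0  1  1  1  1  1  1  2  2  2  2
 T  0  1  1  1  2  2  2  2  3  3  3
 T  0  1  1  1  2  3  3  3  3  4  4
 G  0  1  2  2  2  3  3  3  3  4  4
 C  0  1  2  3  3  3  3  3  3  4  4
 T  0  1  2  3  4  4  4  4  4  4  4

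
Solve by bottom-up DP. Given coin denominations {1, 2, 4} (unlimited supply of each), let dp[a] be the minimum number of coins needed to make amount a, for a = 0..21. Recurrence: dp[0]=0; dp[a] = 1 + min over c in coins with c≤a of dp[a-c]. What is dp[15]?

5

 a  0  1  2  3  4  5  6  7  8  9 10 11 12 13 14 15 16 17 18 19 20 21
dp  0  1  1  2  1  2  2  3  2  3  3  4  3  4  4  5  4  5  5  6  5  6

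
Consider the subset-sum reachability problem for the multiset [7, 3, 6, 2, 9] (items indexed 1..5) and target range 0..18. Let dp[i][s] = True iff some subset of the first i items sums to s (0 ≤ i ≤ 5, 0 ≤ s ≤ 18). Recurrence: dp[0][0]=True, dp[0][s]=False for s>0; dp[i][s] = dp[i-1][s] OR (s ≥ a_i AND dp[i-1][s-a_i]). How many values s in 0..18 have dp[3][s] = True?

i\s   0   1   2   3   4   5   6   7   8   9  10  11  12  13  14  15  16  17  18
  0   T   F   F   F   F   F   F   F   F   F   F   F   F   F   F   F   F   F   F
  1   T   F   F   F   F   F   F   T   F   F   F   F   F   F   F   F   F   F   F
  2   T   F   F   T   F   F   F   T   F   F   T   F   F   F   F   F   F   F   F
  3   T   F   F   T   F   F   T   T   F   T   T   F   F   T   F   F   T   F   F
  4   T   F   T   T   F   T   T   T   T   T   T   T   T   T   F   T   T   F   T
  5   T   F   T   T   F   T   T   T   T   T   T   T   T   T   T   T   T   T   T

8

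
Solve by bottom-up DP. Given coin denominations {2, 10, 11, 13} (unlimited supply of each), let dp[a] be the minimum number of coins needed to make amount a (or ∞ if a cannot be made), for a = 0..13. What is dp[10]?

 a  0  1  2  3  4  5  6  7  8  9 10 11 12 13
dp  0  -  1  -  2  -  3  -  4  -  1  1  2  1
(- denotes ∞ / unreachable)

1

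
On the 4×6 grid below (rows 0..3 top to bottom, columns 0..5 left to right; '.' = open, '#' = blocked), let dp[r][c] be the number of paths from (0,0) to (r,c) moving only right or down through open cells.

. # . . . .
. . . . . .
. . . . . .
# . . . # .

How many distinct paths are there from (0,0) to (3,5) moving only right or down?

6

r\c   0   1   2   3   4   5
  0   1   0   0   0   0   0
  1   1   1   1   1   1   1
  2   1   2   3   4   5   6
  3   0   2   5   9   0   6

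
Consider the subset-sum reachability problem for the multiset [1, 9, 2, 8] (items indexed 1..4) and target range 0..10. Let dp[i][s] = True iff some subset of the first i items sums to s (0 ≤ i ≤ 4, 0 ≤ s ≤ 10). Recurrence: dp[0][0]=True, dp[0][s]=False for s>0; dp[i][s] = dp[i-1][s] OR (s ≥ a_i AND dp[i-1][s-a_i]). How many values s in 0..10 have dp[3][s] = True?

6

i\s   0   1   2   3   4   5   6   7   8   9  10
  0   T   F   F   F   F   F   F   F   F   F   F
  1   T   T   F   F   F   F   F   F   F   F   F
  2   T   T   F   F   F   F   F   F   F   T   T
  3   T   T   T   T   F   F   F   F   F   T   T
  4   T   T   T   T   F   F   F   F   T   T   T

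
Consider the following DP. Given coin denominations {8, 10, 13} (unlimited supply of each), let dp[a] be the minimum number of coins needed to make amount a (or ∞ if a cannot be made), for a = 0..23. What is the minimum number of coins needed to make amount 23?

2

 a  0  1  2  3  4  5  6  7  8  9 10 11 12 13 14 15 16 17 18 19 20 21 22 23
dp  0  -  -  -  -  -  -  -  1  -  1  -  -  1  -  -  2  -  2  -  2  2  -  2
(- denotes ∞ / unreachable)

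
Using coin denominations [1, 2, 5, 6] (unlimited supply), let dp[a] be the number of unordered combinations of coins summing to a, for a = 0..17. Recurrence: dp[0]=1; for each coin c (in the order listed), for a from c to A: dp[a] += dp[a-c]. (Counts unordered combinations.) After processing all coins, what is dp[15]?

after  coin     0     1     2     3     4     5     6     7     8     9    10    11    12    13    14    15    16    17
          1     1     1     1     1     1     1     1     1     1     1     1     1     1     1     1     1     1     1
          2     1     1     2     2     3     3     4     4     5     5     6     6     7     7     8     8     9     9
          5     1     1     2     2     3     4     5     6     7     8    10    11    13    14    16    18    20    22
          6     1     1     2     2     3     4     6     7     9    10    13    15    19    21    25    28    33    37

28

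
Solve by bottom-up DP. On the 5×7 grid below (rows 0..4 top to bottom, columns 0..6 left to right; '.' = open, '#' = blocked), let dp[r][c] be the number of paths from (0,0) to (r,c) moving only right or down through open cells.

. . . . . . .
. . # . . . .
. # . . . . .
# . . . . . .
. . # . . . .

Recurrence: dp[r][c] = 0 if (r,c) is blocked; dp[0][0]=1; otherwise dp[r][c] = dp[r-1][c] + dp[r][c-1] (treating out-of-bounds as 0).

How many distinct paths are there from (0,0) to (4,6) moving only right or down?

r\c   0   1   2   3   4   5   6
  0   1   1   1   1   1   1   1
  1   1   2   0   1   2   3   4
  2   1   0   0   1   3   6  10
  3   0   0   0   1   4  10  20
  4   0   0   0   1   5  15  35

35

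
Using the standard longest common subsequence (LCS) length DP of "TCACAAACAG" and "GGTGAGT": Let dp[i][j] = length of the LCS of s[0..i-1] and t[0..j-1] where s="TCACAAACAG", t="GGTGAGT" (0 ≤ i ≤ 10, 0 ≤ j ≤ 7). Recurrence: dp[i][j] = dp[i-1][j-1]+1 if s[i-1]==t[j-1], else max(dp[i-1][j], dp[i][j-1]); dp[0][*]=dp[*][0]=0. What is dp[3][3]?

   ''  G  G  T  G  A  G  T
''  0  0  0  0  0  0  0  0
 T  0  0  0  1  1  1  1  1
 C  0  0  0  1  1  1  1  1
 A  0  0  0  1  1  2  2  2
 C  0  0  0  1  1  2  2  2
 A  0  0  0  1  1  2  2  2
 A  0  0  0  1  1  2  2  2
 A  0  0  0  1  1  2  2  2
 C  0  0  0  1  1  2  2  2
 A  0  0  0  1  1  2  2  2
 G  0  1  1  1  2  2  3  3

1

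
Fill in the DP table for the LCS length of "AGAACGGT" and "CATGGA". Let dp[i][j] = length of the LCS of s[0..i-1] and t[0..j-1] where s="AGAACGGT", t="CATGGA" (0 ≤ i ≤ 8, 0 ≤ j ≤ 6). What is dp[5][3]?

   ''  C  A  T  G  G  A
''  0  0  0  0  0  0  0
 A  0  0  1  1  1  1  1
 G  0  0  1  1  2  2  2
 A  0  0  1  1  2  2  3
 A  0  0  1  1  2  2  3
 C  0  1  1  1  2  2  3
 G  0  1  1  1  2  3  3
 G  0  1  1  1  2  3  3
 T  0  1  1  2  2  3  3

1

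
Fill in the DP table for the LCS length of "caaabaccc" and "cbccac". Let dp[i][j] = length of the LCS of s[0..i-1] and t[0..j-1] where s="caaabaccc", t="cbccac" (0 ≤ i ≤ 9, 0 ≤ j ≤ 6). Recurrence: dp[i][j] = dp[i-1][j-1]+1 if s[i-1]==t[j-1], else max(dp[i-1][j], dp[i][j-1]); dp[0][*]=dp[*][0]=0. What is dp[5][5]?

2

   ''  c  b  c  c  a  c
''  0  0  0  0  0  0  0
 c  0  1  1  1  1  1  1
 a  0  1  1  1  1  2  2
 a  0  1  1  1  1  2  2
 a  0  1  1  1  1  2  2
 b  0  1  2  2  2  2  2
 a  0  1  2  2  2  3  3
 c  0  1  2  3  3  3  4
 c  0  1  2  3  4  4  4
 c  0  1  2  3  4  4  5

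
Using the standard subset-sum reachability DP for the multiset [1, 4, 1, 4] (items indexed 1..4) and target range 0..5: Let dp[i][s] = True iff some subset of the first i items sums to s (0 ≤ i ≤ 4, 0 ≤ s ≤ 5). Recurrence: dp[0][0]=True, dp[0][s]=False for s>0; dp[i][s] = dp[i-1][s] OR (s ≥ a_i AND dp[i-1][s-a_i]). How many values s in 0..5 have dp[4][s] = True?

i\s   0   1   2   3   4   5
  0   T   F   F   F   F   F
  1   T   T   F   F   F   F
  2   T   T   F   F   T   T
  3   T   T   T   F   T   T
  4   T   T   T   F   T   T

5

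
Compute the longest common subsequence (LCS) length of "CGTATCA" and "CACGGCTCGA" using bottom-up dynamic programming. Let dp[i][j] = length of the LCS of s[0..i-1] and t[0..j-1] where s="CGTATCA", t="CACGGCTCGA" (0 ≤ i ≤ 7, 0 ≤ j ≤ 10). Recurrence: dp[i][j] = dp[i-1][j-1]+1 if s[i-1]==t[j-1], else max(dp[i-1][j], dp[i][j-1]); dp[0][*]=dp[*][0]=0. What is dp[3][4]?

   ''  C  A  C  G  G  C  T  C  G  A
''  0  0  0  0  0  0  0  0  0  0  0
 C  0  1  1  1  1  1  1  1  1  1  1
 G  0  1  1  1  2  2  2  2  2  2  2
 T  0  1  1  1  2  2  2  3  3  3  3
 A  0  1  2  2  2  2  2  3  3  3  4
 T  0  1  2  2  2  2  2  3  3  3  4
 C  0  1  2  3  3  3  3  3  4  4  4
 A  0  1  2  3  3  3  3  3  4  4  5

2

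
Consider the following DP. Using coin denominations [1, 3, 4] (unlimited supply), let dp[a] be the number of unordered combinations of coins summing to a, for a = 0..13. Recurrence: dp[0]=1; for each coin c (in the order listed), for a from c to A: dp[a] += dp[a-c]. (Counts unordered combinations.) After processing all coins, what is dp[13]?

12

after  coin     0     1     2     3     4     5     6     7     8     9    10    11    12    13
          1     1     1     1     1     1     1     1     1     1     1     1     1     1     1
          3     1     1     1     2     2     2     3     3     3     4     4     4     5     5
          4     1     1     1     2     3     3     4     5     6     7     8     9    11    12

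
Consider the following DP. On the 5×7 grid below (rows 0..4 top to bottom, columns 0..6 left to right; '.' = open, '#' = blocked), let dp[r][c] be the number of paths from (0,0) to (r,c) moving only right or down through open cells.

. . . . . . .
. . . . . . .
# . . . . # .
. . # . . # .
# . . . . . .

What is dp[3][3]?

r\c   0   1   2   3   4   5   6
  0   1   1   1   1   1   1   1
  1   1   2   3   4   5   6   7
  2   0   2   5   9  14   0   7
  3   0   2   0   9  23   0   7
  4   0   2   2  11  34  34  41

9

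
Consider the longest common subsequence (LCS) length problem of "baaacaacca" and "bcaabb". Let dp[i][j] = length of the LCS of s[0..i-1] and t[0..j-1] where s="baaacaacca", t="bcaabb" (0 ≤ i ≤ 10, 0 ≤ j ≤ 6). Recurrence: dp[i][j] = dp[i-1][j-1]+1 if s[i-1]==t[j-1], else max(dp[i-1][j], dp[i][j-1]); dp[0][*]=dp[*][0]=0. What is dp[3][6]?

3

   ''  b  c  a  a  b  b
''  0  0  0  0  0  0  0
 b  0  1  1  1  1  1  1
 a  0  1  1  2  2  2  2
 a  0  1  1  2  3  3  3
 a  0  1  1  2  3  3  3
 c  0  1  2  2  3  3  3
 a  0  1  2  3  3  3  3
 a  0  1  2  3  4  4  4
 c  0  1  2  3  4  4  4
 c  0  1  2  3  4  4  4
 a  0  1  2  3  4  4  4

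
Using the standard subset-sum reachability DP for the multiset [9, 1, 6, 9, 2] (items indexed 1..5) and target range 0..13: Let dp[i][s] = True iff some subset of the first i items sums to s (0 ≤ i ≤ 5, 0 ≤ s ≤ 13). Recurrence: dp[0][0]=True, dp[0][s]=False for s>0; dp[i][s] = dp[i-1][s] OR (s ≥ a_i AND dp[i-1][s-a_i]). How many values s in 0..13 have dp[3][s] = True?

6

i\s   0   1   2   3   4   5   6   7   8   9  10  11  12  13
  0   T   F   F   F   F   F   F   F   F   F   F   F   F   F
  1   T   F   F   F   F   F   F   F   F   T   F   F   F   F
  2   T   T   F   F   F   F   F   F   F   T   T   F   F   F
  3   T   T   F   F   F   F   T   T   F   T   T   F   F   F
  4   T   T   F   F   F   F   T   T   F   T   T   F   F   F
  5   T   T   T   T   F   F   T   T   T   T   T   T   T   F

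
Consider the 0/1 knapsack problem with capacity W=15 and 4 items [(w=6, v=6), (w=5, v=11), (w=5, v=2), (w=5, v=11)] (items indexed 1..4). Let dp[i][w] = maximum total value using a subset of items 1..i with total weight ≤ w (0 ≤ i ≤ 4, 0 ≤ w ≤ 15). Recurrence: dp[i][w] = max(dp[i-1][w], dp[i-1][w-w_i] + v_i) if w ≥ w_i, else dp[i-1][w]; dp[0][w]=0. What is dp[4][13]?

22

i\w   0   1   2   3   4   5   6   7   8   9  10  11  12  13  14  15
  0   0   0   0   0   0   0   0   0   0   0   0   0   0   0   0   0
  1   0   0   0   0   0   0   6   6   6   6   6   6   6   6   6   6
  2   0   0   0   0   0  11  11  11  11  11  11  17  17  17  17  17
  3   0   0   0   0   0  11  11  11  11  11  13  17  17  17  17  17
  4   0   0   0   0   0  11  11  11  11  11  22  22  22  22  22  24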